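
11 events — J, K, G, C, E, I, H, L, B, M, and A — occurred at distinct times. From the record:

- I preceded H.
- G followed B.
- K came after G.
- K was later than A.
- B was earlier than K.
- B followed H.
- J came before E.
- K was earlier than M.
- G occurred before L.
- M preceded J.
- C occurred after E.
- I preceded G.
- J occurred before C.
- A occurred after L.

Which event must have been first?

I

I has a chain of constraints placing it before every other event, so I must be first.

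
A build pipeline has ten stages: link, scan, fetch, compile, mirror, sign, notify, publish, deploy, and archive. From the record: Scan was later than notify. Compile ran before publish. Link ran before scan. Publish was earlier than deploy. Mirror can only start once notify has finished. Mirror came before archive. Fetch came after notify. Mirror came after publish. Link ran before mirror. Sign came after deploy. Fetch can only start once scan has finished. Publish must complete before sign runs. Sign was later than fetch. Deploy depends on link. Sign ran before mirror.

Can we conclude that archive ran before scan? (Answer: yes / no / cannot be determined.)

Tracing the constraints gives scan → fetch → sign → mirror → archive, so scan must come before archive.
That means archive cannot be before scan.

no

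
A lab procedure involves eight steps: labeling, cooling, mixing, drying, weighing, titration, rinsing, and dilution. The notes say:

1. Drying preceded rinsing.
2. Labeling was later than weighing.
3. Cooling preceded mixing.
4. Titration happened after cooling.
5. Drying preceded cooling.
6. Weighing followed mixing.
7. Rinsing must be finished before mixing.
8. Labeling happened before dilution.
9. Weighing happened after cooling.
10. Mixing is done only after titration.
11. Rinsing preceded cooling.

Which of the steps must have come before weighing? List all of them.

cooling, drying, mixing, rinsing, titration

Directly stated before weighing: cooling and mixing.
Drying reaches weighing via drying → cooling → weighing.
Rinsing reaches weighing via rinsing → mixing → weighing.
Titration reaches weighing via titration → mixing → weighing.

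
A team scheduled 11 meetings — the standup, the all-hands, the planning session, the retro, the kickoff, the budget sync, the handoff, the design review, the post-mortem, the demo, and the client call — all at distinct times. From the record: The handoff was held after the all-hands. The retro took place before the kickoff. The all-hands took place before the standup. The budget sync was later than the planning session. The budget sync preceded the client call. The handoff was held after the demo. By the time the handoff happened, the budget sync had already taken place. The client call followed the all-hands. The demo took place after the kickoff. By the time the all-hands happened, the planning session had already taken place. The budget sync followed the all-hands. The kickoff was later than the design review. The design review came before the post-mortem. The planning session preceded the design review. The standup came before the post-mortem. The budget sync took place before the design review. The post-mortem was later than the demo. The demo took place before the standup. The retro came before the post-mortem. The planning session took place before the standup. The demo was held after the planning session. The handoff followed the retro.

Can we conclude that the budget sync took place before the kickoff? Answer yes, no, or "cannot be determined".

Chain the constraints: the budget sync → the design review → the kickoff. Each link is directly stated, so the budget sync comes before the kickoff.

yes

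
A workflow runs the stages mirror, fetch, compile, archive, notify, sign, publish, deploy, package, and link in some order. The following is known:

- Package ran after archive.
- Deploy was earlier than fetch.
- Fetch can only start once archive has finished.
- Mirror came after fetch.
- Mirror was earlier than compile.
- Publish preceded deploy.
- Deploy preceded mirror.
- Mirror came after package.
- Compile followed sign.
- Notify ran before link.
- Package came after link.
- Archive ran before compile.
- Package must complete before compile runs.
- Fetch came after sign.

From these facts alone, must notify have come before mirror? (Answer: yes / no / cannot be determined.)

Chain the constraints: notify → link → package → mirror. Each link is directly stated, so notify comes before mirror.

yes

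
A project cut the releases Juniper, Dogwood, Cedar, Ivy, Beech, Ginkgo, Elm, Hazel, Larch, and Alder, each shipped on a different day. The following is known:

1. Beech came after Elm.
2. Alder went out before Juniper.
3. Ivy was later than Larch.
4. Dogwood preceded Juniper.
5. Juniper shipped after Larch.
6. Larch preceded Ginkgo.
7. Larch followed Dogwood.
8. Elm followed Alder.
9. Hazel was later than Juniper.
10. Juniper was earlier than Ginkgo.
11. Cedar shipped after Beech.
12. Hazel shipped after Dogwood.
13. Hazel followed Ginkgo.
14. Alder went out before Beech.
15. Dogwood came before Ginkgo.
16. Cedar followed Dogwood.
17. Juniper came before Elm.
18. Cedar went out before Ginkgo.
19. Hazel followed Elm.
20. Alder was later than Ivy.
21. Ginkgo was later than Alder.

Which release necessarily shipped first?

Dogwood

Dogwood has a chain of constraints placing it before every other release, so Dogwood must be first.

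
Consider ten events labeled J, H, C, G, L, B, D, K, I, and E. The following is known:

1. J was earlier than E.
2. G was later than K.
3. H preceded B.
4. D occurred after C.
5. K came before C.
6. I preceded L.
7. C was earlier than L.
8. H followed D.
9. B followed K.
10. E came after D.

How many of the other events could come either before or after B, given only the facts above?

5

Forced before B: C, D, H, and K.
That leaves E, G, I, J, and L with no forced order relative to B — 5.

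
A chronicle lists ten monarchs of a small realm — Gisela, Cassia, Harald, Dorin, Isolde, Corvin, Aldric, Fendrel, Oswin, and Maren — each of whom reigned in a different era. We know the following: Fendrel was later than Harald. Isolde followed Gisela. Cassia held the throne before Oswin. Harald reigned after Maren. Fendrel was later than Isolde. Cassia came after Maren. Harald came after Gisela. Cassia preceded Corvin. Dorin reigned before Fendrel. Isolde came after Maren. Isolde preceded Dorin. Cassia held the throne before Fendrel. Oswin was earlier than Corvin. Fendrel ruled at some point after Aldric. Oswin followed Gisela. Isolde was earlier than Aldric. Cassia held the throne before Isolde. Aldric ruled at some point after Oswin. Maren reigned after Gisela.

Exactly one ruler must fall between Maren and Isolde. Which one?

Cassia

Tracing the constraints gives Maren → Cassia → Isolde, so Cassia sits after Maren and before Isolde.
No other ruler is forced both after Maren and before Isolde.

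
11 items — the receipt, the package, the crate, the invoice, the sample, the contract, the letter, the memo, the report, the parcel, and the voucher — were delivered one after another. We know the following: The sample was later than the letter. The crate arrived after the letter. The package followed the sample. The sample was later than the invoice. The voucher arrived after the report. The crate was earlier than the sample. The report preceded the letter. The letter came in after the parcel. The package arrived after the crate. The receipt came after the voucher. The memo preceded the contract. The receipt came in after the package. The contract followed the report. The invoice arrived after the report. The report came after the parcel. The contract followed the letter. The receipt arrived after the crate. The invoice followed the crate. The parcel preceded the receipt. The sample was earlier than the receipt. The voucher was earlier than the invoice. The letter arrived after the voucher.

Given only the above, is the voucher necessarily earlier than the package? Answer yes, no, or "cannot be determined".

Chain the constraints: the voucher → the invoice → the sample → the package. Each link is directly stated, so the voucher comes before the package.

yes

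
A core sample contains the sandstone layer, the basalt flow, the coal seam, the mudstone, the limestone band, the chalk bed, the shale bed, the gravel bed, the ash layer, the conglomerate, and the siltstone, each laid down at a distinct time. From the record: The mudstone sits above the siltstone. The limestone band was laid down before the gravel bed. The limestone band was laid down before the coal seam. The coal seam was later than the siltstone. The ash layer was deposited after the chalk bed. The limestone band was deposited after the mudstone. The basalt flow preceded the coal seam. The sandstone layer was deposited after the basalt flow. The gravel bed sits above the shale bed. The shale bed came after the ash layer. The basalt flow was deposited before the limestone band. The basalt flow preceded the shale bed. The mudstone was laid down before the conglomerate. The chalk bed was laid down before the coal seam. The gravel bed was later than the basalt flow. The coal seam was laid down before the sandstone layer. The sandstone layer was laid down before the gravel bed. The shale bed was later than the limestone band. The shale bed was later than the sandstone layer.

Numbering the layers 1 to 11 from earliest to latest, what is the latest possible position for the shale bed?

The shale bed must come before the gravel bed — 1 layer forced after it.
Everything else can be placed before the shale bed in some valid order, so the shale bed can sit as late as position 11 − 1 = 10.

10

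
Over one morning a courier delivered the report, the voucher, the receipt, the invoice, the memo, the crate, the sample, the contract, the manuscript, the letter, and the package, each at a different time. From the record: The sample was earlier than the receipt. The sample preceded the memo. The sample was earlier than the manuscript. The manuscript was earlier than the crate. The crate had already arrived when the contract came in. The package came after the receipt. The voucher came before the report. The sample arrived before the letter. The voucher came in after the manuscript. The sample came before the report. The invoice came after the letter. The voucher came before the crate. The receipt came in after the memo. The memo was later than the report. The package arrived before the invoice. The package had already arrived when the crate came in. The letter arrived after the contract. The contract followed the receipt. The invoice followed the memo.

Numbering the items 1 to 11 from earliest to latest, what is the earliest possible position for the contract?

The crate, the manuscript, the memo, the package, the receipt, the report, the sample, and the voucher must all come before the contract — 8 forced predecessors.
Nothing else is forced ahead of the contract, so its earliest slot is position 8 + 1 = 9.

9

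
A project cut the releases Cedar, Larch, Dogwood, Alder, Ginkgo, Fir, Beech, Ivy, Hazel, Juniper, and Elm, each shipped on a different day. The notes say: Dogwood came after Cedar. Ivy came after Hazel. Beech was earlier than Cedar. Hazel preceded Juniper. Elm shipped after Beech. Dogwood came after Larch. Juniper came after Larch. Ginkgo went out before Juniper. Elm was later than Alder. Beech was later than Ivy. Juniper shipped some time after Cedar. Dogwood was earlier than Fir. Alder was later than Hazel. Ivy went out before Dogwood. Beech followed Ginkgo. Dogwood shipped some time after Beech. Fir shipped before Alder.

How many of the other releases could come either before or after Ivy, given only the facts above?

2

Forced before Ivy: Hazel; forced after Ivy: Alder, Beech, Cedar, Dogwood, Elm, Fir, and Juniper.
That leaves Ginkgo and Larch with no forced order relative to Ivy — 2.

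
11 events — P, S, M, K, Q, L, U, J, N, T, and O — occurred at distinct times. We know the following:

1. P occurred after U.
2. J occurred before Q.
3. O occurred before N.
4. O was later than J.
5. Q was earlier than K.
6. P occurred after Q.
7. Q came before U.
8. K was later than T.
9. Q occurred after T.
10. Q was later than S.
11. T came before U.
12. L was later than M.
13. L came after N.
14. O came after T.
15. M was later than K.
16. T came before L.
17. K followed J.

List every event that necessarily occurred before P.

Directly stated before P: Q and U.
J reaches P via J → Q → P.
S reaches P via S → Q → P.
T reaches P via T → U → P.

J, Q, S, T, U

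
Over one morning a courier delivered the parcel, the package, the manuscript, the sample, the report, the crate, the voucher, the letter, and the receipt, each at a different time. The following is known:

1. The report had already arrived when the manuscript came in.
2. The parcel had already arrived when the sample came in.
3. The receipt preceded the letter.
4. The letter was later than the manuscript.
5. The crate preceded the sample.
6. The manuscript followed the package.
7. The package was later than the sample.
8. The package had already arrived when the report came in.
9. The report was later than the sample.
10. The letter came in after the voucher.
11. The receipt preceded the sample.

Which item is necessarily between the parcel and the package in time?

Tracing the constraints gives the parcel → the sample → the package, so the sample sits after the parcel and before the package.
No other item is forced both after the parcel and before the package.

the sample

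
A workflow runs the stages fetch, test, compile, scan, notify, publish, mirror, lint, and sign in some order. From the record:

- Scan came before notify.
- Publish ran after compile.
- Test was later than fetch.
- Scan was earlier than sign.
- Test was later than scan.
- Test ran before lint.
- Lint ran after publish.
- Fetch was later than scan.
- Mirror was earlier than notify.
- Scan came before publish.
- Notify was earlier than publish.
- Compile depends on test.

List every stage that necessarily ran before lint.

Directly stated before lint: publish and test.
Compile reaches lint via compile → publish → lint.
Fetch reaches lint via fetch → test → lint.
Mirror reaches lint via mirror → notify → publish → lint.
Likewise notify and scan each reach lint by chaining the stated constraints.
No chain forces sign ahead of lint.

compile, fetch, mirror, notify, publish, scan, test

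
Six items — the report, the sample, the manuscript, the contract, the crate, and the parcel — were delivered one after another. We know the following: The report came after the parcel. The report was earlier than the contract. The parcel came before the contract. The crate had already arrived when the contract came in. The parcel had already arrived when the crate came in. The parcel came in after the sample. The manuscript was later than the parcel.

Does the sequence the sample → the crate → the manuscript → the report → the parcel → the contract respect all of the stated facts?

The constraints require the parcel before the report, but in the proposed sequence the report appears ahead of the parcel. That one violation is enough.

no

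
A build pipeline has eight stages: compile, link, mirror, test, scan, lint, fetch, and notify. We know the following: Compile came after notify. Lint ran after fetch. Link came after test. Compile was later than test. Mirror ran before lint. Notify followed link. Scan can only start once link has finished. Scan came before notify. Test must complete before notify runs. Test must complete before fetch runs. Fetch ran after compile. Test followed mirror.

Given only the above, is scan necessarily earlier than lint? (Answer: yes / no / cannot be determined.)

Chain the constraints: scan → notify → compile → fetch → lint. Each link is directly stated, so scan comes before lint.

yes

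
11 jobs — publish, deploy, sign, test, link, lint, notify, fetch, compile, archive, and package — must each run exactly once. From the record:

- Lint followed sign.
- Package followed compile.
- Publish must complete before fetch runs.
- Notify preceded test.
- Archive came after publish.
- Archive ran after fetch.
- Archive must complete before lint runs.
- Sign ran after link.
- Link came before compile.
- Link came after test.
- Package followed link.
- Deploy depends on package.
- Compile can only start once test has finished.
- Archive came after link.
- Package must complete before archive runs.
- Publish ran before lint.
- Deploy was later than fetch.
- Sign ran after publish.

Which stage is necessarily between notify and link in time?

Tracing the constraints gives notify → test → link, so test sits after notify and before link.
No other stage is forced both after notify and before link.

test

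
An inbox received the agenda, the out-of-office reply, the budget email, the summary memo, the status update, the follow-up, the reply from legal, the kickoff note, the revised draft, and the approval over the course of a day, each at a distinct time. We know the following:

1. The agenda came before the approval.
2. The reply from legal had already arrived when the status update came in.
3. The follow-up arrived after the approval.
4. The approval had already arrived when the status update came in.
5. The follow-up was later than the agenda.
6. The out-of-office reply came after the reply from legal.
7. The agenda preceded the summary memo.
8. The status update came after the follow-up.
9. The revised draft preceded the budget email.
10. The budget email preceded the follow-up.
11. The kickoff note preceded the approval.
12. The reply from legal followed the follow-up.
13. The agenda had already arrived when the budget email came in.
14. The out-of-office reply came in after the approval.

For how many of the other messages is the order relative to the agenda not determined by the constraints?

Forced after the agenda: the approval, the budget email, the follow-up, the out-of-office reply, the reply from legal, the status update, and the summary memo.
That leaves the kickoff note and the revised draft with no forced order relative to the agenda — 2.

2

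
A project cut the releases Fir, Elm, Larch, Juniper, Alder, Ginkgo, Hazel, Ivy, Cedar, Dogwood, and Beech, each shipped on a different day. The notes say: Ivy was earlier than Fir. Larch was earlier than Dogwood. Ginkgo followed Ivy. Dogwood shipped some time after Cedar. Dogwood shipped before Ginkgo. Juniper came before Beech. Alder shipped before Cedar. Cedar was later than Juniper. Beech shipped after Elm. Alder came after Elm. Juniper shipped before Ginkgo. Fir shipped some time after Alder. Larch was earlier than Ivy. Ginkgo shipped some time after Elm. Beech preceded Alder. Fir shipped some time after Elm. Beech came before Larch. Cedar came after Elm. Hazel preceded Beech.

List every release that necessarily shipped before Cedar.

Directly stated before Cedar: Alder, Elm, and Juniper.
Beech reaches Cedar via Beech → Alder → Cedar.
Hazel reaches Cedar via Hazel → Beech → Alder → Cedar.
No chain forces Ivy (or any of the others) ahead of Cedar.

Alder, Beech, Elm, Hazel, Juniper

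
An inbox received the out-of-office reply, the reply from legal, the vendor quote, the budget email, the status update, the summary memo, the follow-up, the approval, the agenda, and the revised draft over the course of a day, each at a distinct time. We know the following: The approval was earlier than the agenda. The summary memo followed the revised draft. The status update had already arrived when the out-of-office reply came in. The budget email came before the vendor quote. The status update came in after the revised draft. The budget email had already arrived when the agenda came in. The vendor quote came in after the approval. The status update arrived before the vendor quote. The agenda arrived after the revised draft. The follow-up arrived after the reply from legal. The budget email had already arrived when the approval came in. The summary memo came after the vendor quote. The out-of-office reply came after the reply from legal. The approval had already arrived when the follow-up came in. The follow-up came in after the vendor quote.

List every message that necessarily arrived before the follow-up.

Directly stated before the follow-up: the approval, the reply from legal, and the vendor quote.
The budget email reaches the follow-up via the budget email → the vendor quote → the follow-up.
The revised draft reaches the follow-up via the revised draft → the status update → the vendor quote → the follow-up.
The status update reaches the follow-up via the status update → the vendor quote → the follow-up.

the approval, the budget email, the reply from legal, the revised draft, the status update, the vendor quote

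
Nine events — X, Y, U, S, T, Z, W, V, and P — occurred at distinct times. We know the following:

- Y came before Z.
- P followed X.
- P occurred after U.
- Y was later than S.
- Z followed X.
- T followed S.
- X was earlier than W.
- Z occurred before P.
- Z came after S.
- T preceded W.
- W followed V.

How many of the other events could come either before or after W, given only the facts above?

4

Forced before W: S, T, V, and X.
That leaves P, U, Y, and Z with no forced order relative to W — 4.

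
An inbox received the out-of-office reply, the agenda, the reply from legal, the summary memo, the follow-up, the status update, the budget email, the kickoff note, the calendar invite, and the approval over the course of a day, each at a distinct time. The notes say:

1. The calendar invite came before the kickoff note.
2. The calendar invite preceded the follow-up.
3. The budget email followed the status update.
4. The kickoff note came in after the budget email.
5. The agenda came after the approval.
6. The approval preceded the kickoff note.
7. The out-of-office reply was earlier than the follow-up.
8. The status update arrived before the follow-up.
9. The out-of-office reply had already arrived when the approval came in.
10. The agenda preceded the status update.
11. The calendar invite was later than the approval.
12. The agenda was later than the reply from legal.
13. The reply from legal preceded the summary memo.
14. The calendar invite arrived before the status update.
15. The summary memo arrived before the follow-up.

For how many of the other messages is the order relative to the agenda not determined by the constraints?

Forced before the agenda: the approval, the out-of-office reply, and the reply from legal; forced after the agenda: the budget email, the follow-up, the kickoff note, and the status update.
That leaves the calendar invite and the summary memo with no forced order relative to the agenda — 2.

2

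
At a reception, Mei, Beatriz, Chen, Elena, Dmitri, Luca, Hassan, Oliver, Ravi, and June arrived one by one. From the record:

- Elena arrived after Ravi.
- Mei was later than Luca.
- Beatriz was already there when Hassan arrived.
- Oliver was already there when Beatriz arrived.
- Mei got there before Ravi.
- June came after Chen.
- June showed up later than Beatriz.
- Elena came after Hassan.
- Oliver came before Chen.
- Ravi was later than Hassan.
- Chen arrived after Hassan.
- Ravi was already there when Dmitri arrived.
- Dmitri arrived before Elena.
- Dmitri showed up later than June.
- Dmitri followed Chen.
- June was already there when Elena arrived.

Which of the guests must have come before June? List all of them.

Beatriz, Chen, Hassan, Oliver

Directly stated before June: Beatriz and Chen.
Hassan reaches June via Hassan → Chen → June.
Oliver reaches June via Oliver → Beatriz → June.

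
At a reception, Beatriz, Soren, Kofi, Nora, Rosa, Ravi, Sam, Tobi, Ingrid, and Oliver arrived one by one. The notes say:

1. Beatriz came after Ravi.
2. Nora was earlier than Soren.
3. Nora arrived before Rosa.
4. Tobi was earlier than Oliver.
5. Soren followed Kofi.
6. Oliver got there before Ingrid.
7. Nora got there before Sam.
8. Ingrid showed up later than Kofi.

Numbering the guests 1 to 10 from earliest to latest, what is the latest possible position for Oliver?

9

Oliver must come before Ingrid — 1 guest forced after them.
Everything else can be placed before Oliver in some valid order, so Oliver can sit as late as position 10 − 1 = 9.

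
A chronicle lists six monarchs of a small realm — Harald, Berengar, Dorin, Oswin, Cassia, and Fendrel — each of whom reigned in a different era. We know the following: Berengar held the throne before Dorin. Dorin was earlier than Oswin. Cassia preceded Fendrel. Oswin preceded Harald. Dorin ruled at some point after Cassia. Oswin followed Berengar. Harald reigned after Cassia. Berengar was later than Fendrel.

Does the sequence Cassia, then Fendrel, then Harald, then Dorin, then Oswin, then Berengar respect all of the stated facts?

no

The constraints require Oswin before Harald, but in the proposed sequence Harald appears ahead of Oswin. That one violation is enough.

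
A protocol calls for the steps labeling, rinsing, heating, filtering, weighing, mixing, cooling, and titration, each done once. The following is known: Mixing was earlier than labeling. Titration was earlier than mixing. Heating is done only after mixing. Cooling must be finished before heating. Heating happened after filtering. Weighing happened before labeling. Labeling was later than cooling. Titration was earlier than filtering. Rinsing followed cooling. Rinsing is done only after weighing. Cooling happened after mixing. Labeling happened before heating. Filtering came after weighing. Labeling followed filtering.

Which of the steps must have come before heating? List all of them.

cooling, filtering, labeling, mixing, titration, weighing

Directly stated before heating: cooling, filtering, labeling, and mixing.
Titration reaches heating via titration → filtering → heating.
Weighing reaches heating via weighing → labeling → heating.
No chain forces rinsing ahead of heating.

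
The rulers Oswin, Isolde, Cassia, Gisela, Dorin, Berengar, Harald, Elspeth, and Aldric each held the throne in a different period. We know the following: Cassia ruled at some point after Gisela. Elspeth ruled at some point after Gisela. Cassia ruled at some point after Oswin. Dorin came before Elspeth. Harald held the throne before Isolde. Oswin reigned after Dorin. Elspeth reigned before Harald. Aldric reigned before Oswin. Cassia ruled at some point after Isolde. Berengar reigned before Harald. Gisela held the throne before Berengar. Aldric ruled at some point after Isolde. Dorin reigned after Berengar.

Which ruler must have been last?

Every other ruler has a chain of constraints placing them before Cassia, so Cassia is last.

Cassia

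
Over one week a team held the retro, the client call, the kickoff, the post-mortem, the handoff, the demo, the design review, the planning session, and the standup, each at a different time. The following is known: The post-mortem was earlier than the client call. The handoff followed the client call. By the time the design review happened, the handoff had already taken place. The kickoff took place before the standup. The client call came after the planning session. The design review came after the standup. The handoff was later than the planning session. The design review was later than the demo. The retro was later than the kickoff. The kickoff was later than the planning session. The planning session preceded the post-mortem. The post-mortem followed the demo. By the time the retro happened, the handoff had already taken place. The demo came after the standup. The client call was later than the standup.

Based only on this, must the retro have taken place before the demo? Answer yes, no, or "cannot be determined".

Tracing the constraints gives the demo → the post-mortem → the client call → the handoff → the retro, so the demo must come before the retro.
That means the retro cannot be before the demo.

no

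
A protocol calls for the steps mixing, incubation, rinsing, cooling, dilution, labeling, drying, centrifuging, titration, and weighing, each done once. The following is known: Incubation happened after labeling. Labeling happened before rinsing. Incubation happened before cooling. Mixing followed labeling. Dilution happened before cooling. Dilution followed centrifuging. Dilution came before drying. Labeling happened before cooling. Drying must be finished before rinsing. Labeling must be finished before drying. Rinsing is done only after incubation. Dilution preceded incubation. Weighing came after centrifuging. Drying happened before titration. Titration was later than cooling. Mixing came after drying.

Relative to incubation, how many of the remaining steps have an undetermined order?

3

Forced before incubation: centrifuging, dilution, and labeling; forced after incubation: cooling, rinsing, and titration.
That leaves drying, mixing, and weighing with no forced order relative to incubation — 3.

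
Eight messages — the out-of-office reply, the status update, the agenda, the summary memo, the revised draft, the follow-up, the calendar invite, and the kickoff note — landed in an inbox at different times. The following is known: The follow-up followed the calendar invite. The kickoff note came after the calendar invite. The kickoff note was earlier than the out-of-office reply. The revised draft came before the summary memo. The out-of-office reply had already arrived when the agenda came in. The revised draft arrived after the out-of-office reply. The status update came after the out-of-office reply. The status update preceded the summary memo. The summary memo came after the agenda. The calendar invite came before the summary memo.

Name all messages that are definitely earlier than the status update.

the calendar invite, the kickoff note, the out-of-office reply

Directly stated before the status update: the out-of-office reply.
The calendar invite reaches the status update via the calendar invite → the kickoff note → the out-of-office reply → the status update.
The kickoff note reaches the status update via the kickoff note → the out-of-office reply → the status update.
No chain forces the follow-up (or any of the others) ahead of the status update.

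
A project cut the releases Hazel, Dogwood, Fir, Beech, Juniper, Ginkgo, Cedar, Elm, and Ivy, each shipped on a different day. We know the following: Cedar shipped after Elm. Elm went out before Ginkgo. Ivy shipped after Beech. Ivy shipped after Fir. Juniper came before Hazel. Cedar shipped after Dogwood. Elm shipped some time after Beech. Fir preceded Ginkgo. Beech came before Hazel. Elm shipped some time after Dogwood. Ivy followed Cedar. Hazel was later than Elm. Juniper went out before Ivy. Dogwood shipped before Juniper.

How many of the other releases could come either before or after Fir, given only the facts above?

Forced after Fir: Ginkgo and Ivy.
That leaves Beech, Cedar, Dogwood, Elm, Hazel, and Juniper with no forced order relative to Fir — 6.

6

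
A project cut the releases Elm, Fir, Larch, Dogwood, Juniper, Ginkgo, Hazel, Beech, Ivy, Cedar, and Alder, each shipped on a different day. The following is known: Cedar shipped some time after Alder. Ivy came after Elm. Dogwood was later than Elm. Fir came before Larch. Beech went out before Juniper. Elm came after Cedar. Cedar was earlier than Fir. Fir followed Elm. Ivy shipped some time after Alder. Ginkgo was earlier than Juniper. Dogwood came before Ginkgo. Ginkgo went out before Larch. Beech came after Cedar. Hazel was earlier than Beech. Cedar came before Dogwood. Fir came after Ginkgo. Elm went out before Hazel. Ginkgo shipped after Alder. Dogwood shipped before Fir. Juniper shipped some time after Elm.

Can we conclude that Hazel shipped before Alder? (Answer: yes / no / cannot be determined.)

Tracing the constraints gives Alder → Cedar → Elm → Hazel, so Alder must come before Hazel.
That means Hazel cannot be before Alder.

no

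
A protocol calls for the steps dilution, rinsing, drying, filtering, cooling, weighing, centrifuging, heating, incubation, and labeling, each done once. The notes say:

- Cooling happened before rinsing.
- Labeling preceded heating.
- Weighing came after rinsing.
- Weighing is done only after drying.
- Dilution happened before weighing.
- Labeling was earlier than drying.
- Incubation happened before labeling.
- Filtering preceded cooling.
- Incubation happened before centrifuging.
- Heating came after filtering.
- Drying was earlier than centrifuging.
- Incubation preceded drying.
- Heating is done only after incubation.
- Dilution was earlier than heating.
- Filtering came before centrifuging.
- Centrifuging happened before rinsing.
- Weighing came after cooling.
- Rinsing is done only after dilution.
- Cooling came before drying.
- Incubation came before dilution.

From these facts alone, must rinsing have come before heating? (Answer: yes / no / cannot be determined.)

No chain of stated constraints runs from rinsing to heating, and none runs from heating to rinsing either.
So the relative order of rinsing and heating is not fixed by the given facts.

cannot be determined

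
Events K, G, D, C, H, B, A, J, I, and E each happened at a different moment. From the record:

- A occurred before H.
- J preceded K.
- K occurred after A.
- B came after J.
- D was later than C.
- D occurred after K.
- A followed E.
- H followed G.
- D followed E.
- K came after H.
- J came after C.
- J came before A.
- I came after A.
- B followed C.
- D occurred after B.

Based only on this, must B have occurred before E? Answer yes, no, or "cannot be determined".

No chain of stated constraints runs from B to E, and none runs from E to B either.
So the relative order of B and E is not fixed by the given facts.

cannot be determined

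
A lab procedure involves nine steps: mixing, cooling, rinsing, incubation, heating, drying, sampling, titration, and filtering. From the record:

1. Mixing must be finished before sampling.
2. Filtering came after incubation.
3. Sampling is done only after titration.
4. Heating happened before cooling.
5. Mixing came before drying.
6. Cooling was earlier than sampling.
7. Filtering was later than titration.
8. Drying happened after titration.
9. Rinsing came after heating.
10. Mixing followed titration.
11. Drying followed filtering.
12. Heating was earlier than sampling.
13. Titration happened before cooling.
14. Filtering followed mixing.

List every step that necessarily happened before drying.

Directly stated before drying: filtering, mixing, and titration.
Incubation reaches drying via incubation → filtering → drying.
No chain forces sampling (or any of the others) ahead of drying.

filtering, incubation, mixing, titration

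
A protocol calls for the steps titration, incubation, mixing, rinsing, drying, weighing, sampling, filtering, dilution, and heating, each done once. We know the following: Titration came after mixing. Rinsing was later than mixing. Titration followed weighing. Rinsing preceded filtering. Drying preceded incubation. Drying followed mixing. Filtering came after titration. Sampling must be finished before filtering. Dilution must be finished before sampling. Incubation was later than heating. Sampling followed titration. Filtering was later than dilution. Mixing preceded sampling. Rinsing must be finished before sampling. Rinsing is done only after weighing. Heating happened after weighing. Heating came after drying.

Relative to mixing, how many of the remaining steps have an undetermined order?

2

Forced after mixing: drying, filtering, heating, incubation, rinsing, sampling, and titration.
That leaves dilution and weighing with no forced order relative to mixing — 2.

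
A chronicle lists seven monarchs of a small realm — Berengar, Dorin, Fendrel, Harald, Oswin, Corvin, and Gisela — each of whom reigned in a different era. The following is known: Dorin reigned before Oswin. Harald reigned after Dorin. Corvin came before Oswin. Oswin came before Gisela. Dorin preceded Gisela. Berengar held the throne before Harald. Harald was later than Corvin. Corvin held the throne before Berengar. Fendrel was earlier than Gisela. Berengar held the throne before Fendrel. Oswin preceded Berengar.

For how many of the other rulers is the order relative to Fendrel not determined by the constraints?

1

Forced before Fendrel: Berengar, Corvin, Dorin, and Oswin; forced after Fendrel: Gisela.
That leaves Harald with no forced order relative to Fendrel — 1.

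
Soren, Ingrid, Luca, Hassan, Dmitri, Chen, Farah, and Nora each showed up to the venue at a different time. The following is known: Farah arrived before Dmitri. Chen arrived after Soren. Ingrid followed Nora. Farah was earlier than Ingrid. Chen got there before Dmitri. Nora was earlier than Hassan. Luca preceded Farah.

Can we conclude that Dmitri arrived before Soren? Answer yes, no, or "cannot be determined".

no

Tracing the constraints gives Soren → Chen → Dmitri, so Soren must come before Dmitri.
That means Dmitri cannot be before Soren.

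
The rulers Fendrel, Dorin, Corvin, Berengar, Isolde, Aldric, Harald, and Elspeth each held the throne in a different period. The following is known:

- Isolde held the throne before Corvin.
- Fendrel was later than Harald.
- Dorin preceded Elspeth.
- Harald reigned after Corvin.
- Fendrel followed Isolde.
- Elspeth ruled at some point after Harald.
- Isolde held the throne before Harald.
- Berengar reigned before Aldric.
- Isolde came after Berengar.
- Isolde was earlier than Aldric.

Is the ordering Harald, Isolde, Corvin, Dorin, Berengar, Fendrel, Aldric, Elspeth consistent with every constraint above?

no

The constraints require Berengar before Isolde, but in the proposed sequence Isolde appears ahead of Berengar. That one violation is enough.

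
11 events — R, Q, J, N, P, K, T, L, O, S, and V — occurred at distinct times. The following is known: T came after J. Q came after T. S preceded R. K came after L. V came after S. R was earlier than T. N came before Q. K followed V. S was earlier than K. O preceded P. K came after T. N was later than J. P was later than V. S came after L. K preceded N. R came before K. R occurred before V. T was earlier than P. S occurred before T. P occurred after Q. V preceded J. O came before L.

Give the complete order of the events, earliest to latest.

The constraints fix every adjacent pair, so only one ordering works:
O → L → S → R → V → J → T → K → N → Q → P.

O, L, S, R, V, J, T, K, N, Q, P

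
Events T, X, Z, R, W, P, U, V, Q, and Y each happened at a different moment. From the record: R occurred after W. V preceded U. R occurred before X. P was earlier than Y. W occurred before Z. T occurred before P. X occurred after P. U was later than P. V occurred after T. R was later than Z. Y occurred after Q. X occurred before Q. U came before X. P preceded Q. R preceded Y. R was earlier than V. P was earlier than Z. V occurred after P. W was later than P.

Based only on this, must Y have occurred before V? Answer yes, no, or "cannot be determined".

Tracing the constraints gives V → U → X → Q → Y, so V must come before Y.
That means Y cannot be before V.

no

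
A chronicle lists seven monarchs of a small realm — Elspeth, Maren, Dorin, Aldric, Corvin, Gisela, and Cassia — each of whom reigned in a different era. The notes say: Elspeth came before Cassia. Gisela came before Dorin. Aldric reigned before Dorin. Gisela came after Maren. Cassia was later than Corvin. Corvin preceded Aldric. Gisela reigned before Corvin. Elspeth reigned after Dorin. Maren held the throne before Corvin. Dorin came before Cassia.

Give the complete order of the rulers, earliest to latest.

Maren, Gisela, Corvin, Aldric, Dorin, Elspeth, Cassia

The constraints fix every adjacent pair, so only one ordering works:
Maren → Gisela → Corvin → Aldric → Dorin → Elspeth → Cassia.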